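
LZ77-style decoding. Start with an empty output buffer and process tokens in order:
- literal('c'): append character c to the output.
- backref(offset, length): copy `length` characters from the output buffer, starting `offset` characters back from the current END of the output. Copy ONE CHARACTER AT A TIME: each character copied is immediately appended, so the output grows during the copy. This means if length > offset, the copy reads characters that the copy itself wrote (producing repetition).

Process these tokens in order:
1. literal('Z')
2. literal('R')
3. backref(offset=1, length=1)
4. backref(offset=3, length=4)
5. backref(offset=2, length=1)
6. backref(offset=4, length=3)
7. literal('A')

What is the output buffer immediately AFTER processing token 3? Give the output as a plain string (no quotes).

Answer: ZRR

Derivation:
Token 1: literal('Z'). Output: "Z"
Token 2: literal('R'). Output: "ZR"
Token 3: backref(off=1, len=1). Copied 'R' from pos 1. Output: "ZRR"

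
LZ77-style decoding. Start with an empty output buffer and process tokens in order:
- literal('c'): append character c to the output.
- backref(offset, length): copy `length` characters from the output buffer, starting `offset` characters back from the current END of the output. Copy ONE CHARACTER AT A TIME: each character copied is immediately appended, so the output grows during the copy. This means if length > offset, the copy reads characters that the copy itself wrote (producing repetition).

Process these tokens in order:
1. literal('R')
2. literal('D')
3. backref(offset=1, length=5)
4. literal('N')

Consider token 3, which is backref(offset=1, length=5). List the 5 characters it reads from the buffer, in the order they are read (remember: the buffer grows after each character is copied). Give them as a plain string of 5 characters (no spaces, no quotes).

Token 1: literal('R'). Output: "R"
Token 2: literal('D'). Output: "RD"
Token 3: backref(off=1, len=5). Buffer before: "RD" (len 2)
  byte 1: read out[1]='D', append. Buffer now: "RDD"
  byte 2: read out[2]='D', append. Buffer now: "RDDD"
  byte 3: read out[3]='D', append. Buffer now: "RDDDD"
  byte 4: read out[4]='D', append. Buffer now: "RDDDDD"
  byte 5: read out[5]='D', append. Buffer now: "RDDDDDD"

Answer: DDDDD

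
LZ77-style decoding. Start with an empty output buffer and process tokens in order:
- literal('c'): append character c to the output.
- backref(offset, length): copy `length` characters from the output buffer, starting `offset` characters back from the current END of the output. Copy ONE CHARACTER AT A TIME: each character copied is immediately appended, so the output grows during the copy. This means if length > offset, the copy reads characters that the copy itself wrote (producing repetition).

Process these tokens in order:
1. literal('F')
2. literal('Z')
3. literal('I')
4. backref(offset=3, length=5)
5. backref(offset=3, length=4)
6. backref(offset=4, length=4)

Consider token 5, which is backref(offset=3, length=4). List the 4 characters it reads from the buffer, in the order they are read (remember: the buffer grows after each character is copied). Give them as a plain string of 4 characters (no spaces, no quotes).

Answer: IFZI

Derivation:
Token 1: literal('F'). Output: "F"
Token 2: literal('Z'). Output: "FZ"
Token 3: literal('I'). Output: "FZI"
Token 4: backref(off=3, len=5) (overlapping!). Copied 'FZIFZ' from pos 0. Output: "FZIFZIFZ"
Token 5: backref(off=3, len=4). Buffer before: "FZIFZIFZ" (len 8)
  byte 1: read out[5]='I', append. Buffer now: "FZIFZIFZI"
  byte 2: read out[6]='F', append. Buffer now: "FZIFZIFZIF"
  byte 3: read out[7]='Z', append. Buffer now: "FZIFZIFZIFZ"
  byte 4: read out[8]='I', append. Buffer now: "FZIFZIFZIFZI"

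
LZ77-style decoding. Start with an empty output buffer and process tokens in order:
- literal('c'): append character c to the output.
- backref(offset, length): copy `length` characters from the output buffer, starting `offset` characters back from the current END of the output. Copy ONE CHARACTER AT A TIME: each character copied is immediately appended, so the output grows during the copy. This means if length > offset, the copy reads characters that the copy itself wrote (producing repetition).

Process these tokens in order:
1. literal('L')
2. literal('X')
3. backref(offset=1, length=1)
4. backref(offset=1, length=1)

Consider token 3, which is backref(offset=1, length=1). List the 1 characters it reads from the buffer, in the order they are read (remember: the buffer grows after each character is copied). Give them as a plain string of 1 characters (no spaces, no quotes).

Token 1: literal('L'). Output: "L"
Token 2: literal('X'). Output: "LX"
Token 3: backref(off=1, len=1). Buffer before: "LX" (len 2)
  byte 1: read out[1]='X', append. Buffer now: "LXX"

Answer: X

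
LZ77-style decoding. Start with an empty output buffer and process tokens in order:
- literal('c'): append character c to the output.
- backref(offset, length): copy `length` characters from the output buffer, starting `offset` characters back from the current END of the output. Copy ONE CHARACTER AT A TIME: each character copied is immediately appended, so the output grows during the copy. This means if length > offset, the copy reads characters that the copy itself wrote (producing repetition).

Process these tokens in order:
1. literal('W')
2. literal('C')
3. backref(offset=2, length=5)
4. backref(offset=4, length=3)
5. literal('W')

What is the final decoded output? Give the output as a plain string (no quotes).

Token 1: literal('W'). Output: "W"
Token 2: literal('C'). Output: "WC"
Token 3: backref(off=2, len=5) (overlapping!). Copied 'WCWCW' from pos 0. Output: "WCWCWCW"
Token 4: backref(off=4, len=3). Copied 'CWC' from pos 3. Output: "WCWCWCWCWC"
Token 5: literal('W'). Output: "WCWCWCWCWCW"

Answer: WCWCWCWCWCW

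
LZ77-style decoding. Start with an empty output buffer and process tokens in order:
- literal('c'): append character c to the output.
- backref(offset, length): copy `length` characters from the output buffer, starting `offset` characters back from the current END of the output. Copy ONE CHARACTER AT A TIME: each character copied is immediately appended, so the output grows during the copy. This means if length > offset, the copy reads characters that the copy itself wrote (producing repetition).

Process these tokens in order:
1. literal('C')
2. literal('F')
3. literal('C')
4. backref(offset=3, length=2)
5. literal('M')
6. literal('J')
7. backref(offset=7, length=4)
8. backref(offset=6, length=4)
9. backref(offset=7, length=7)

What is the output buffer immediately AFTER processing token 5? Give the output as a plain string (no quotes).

Answer: CFCCFM

Derivation:
Token 1: literal('C'). Output: "C"
Token 2: literal('F'). Output: "CF"
Token 3: literal('C'). Output: "CFC"
Token 4: backref(off=3, len=2). Copied 'CF' from pos 0. Output: "CFCCF"
Token 5: literal('M'). Output: "CFCCFM"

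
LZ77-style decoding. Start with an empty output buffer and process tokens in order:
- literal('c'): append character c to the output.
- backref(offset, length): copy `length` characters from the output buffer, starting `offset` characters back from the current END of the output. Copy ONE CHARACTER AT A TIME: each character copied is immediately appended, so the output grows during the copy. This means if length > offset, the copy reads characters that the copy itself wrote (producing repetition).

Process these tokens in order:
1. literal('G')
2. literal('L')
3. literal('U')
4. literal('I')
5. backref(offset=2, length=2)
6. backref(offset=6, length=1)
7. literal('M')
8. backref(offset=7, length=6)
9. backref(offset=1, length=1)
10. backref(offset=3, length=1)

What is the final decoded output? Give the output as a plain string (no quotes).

Answer: GLUIUIGMLUIUIGGI

Derivation:
Token 1: literal('G'). Output: "G"
Token 2: literal('L'). Output: "GL"
Token 3: literal('U'). Output: "GLU"
Token 4: literal('I'). Output: "GLUI"
Token 5: backref(off=2, len=2). Copied 'UI' from pos 2. Output: "GLUIUI"
Token 6: backref(off=6, len=1). Copied 'G' from pos 0. Output: "GLUIUIG"
Token 7: literal('M'). Output: "GLUIUIGM"
Token 8: backref(off=7, len=6). Copied 'LUIUIG' from pos 1. Output: "GLUIUIGMLUIUIG"
Token 9: backref(off=1, len=1). Copied 'G' from pos 13. Output: "GLUIUIGMLUIUIGG"
Token 10: backref(off=3, len=1). Copied 'I' from pos 12. Output: "GLUIUIGMLUIUIGGI"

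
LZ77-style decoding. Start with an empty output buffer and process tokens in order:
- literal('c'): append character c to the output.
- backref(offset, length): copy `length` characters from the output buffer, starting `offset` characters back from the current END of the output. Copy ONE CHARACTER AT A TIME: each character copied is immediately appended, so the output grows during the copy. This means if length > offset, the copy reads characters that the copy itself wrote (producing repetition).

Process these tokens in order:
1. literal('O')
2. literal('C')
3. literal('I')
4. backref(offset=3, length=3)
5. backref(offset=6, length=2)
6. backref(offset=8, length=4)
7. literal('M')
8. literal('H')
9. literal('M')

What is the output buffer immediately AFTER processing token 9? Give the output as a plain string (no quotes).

Token 1: literal('O'). Output: "O"
Token 2: literal('C'). Output: "OC"
Token 3: literal('I'). Output: "OCI"
Token 4: backref(off=3, len=3). Copied 'OCI' from pos 0. Output: "OCIOCI"
Token 5: backref(off=6, len=2). Copied 'OC' from pos 0. Output: "OCIOCIOC"
Token 6: backref(off=8, len=4). Copied 'OCIO' from pos 0. Output: "OCIOCIOCOCIO"
Token 7: literal('M'). Output: "OCIOCIOCOCIOM"
Token 8: literal('H'). Output: "OCIOCIOCOCIOMH"
Token 9: literal('M'). Output: "OCIOCIOCOCIOMHM"

Answer: OCIOCIOCOCIOMHM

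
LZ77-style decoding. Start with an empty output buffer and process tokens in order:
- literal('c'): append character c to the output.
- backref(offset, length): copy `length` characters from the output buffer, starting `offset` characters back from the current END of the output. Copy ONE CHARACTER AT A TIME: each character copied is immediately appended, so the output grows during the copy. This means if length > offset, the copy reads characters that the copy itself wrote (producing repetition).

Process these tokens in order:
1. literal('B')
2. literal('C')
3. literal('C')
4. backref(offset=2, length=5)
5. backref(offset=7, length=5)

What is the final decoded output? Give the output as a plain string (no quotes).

Answer: BCCCCCCCCCCCC

Derivation:
Token 1: literal('B'). Output: "B"
Token 2: literal('C'). Output: "BC"
Token 3: literal('C'). Output: "BCC"
Token 4: backref(off=2, len=5) (overlapping!). Copied 'CCCCC' from pos 1. Output: "BCCCCCCC"
Token 5: backref(off=7, len=5). Copied 'CCCCC' from pos 1. Output: "BCCCCCCCCCCCC"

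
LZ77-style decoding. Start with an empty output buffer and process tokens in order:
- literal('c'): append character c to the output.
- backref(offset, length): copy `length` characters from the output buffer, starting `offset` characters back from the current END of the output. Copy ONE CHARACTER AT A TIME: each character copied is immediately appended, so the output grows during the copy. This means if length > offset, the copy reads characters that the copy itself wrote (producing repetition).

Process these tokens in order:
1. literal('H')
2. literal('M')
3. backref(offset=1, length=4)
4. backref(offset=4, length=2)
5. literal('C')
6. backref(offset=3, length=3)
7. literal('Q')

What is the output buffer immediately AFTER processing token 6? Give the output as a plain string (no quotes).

Answer: HMMMMMMMCMMC

Derivation:
Token 1: literal('H'). Output: "H"
Token 2: literal('M'). Output: "HM"
Token 3: backref(off=1, len=4) (overlapping!). Copied 'MMMM' from pos 1. Output: "HMMMMM"
Token 4: backref(off=4, len=2). Copied 'MM' from pos 2. Output: "HMMMMMMM"
Token 5: literal('C'). Output: "HMMMMMMMC"
Token 6: backref(off=3, len=3). Copied 'MMC' from pos 6. Output: "HMMMMMMMCMMC"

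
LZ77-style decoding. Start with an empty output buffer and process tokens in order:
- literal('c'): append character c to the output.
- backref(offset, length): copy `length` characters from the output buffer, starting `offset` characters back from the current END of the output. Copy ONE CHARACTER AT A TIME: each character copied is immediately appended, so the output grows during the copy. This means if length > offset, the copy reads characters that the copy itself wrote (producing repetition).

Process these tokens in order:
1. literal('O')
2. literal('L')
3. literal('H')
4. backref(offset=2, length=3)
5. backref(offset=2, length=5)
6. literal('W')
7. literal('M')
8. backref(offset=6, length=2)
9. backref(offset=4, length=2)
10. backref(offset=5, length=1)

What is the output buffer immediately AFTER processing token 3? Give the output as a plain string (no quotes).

Answer: OLH

Derivation:
Token 1: literal('O'). Output: "O"
Token 2: literal('L'). Output: "OL"
Token 3: literal('H'). Output: "OLH"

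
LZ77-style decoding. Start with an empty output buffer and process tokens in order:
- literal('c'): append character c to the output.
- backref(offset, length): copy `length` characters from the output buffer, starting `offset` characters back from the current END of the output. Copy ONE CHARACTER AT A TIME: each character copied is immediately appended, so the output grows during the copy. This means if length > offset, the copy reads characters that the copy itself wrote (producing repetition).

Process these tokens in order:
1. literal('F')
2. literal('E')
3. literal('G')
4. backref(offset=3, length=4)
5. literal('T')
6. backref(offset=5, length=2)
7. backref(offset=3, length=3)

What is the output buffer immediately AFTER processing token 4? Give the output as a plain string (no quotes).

Token 1: literal('F'). Output: "F"
Token 2: literal('E'). Output: "FE"
Token 3: literal('G'). Output: "FEG"
Token 4: backref(off=3, len=4) (overlapping!). Copied 'FEGF' from pos 0. Output: "FEGFEGF"

Answer: FEGFEGF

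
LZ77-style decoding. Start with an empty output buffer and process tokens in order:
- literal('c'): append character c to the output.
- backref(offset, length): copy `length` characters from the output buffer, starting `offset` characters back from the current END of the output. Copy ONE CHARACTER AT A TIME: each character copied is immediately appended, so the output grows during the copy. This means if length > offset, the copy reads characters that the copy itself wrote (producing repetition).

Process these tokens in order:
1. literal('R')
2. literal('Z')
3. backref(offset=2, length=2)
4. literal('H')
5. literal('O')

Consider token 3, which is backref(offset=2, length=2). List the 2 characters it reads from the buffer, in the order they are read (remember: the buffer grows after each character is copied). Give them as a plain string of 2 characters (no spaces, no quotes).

Token 1: literal('R'). Output: "R"
Token 2: literal('Z'). Output: "RZ"
Token 3: backref(off=2, len=2). Buffer before: "RZ" (len 2)
  byte 1: read out[0]='R', append. Buffer now: "RZR"
  byte 2: read out[1]='Z', append. Buffer now: "RZRZ"

Answer: RZ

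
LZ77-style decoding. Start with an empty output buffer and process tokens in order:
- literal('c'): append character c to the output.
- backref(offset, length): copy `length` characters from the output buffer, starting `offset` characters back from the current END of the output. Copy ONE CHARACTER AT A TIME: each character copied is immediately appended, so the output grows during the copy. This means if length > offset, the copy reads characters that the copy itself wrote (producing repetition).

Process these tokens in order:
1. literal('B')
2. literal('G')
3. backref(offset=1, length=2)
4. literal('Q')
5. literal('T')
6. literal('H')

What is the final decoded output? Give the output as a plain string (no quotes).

Answer: BGGGQTH

Derivation:
Token 1: literal('B'). Output: "B"
Token 2: literal('G'). Output: "BG"
Token 3: backref(off=1, len=2) (overlapping!). Copied 'GG' from pos 1. Output: "BGGG"
Token 4: literal('Q'). Output: "BGGGQ"
Token 5: literal('T'). Output: "BGGGQT"
Token 6: literal('H'). Output: "BGGGQTH"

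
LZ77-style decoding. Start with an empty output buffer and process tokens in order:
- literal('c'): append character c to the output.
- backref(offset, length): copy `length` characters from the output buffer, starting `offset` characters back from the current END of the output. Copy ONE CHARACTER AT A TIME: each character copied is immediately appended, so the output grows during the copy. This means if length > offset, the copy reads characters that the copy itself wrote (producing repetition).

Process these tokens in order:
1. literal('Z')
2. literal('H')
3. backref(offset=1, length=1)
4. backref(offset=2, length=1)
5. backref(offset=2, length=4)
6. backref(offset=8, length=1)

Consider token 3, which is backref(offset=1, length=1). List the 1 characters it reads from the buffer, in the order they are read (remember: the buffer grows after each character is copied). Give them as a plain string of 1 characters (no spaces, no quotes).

Token 1: literal('Z'). Output: "Z"
Token 2: literal('H'). Output: "ZH"
Token 3: backref(off=1, len=1). Buffer before: "ZH" (len 2)
  byte 1: read out[1]='H', append. Buffer now: "ZHH"

Answer: H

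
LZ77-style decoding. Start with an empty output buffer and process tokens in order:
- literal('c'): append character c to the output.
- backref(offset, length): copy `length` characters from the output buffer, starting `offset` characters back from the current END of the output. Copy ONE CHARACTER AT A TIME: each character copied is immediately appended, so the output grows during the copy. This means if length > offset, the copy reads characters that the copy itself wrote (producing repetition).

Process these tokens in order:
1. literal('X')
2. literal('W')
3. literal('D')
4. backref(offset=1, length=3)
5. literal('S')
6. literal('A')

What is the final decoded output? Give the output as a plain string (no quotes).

Answer: XWDDDDSA

Derivation:
Token 1: literal('X'). Output: "X"
Token 2: literal('W'). Output: "XW"
Token 3: literal('D'). Output: "XWD"
Token 4: backref(off=1, len=3) (overlapping!). Copied 'DDD' from pos 2. Output: "XWDDDD"
Token 5: literal('S'). Output: "XWDDDDS"
Token 6: literal('A'). Output: "XWDDDDSA"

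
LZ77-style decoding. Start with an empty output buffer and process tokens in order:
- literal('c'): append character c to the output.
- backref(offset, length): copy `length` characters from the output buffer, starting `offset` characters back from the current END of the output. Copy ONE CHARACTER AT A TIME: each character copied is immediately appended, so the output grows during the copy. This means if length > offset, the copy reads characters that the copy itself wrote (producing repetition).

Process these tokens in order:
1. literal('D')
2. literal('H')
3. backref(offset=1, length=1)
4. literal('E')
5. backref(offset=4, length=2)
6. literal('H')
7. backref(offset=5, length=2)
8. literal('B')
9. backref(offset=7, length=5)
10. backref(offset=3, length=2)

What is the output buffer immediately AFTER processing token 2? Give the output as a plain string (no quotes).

Answer: DH

Derivation:
Token 1: literal('D'). Output: "D"
Token 2: literal('H'). Output: "DH"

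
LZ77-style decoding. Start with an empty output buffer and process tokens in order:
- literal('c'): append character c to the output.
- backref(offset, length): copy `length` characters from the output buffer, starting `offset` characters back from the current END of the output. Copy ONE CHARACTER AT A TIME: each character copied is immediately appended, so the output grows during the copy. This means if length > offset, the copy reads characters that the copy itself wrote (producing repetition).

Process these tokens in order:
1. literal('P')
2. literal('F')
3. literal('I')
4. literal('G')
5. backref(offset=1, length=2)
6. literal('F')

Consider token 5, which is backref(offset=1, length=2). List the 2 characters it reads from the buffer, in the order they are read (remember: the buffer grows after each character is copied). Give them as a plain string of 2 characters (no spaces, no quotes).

Token 1: literal('P'). Output: "P"
Token 2: literal('F'). Output: "PF"
Token 3: literal('I'). Output: "PFI"
Token 4: literal('G'). Output: "PFIG"
Token 5: backref(off=1, len=2). Buffer before: "PFIG" (len 4)
  byte 1: read out[3]='G', append. Buffer now: "PFIGG"
  byte 2: read out[4]='G', append. Buffer now: "PFIGGG"

Answer: GG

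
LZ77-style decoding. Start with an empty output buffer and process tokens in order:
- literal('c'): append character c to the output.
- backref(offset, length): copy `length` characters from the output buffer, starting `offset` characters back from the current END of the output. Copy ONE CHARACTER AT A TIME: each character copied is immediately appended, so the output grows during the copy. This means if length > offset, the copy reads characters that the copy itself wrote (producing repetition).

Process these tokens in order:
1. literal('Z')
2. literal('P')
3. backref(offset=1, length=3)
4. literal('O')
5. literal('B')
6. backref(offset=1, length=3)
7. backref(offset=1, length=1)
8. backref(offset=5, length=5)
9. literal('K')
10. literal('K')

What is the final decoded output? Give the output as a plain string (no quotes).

Token 1: literal('Z'). Output: "Z"
Token 2: literal('P'). Output: "ZP"
Token 3: backref(off=1, len=3) (overlapping!). Copied 'PPP' from pos 1. Output: "ZPPPP"
Token 4: literal('O'). Output: "ZPPPPO"
Token 5: literal('B'). Output: "ZPPPPOB"
Token 6: backref(off=1, len=3) (overlapping!). Copied 'BBB' from pos 6. Output: "ZPPPPOBBBB"
Token 7: backref(off=1, len=1). Copied 'B' from pos 9. Output: "ZPPPPOBBBBB"
Token 8: backref(off=5, len=5). Copied 'BBBBB' from pos 6. Output: "ZPPPPOBBBBBBBBBB"
Token 9: literal('K'). Output: "ZPPPPOBBBBBBBBBBK"
Token 10: literal('K'). Output: "ZPPPPOBBBBBBBBBBKK"

Answer: ZPPPPOBBBBBBBBBBKK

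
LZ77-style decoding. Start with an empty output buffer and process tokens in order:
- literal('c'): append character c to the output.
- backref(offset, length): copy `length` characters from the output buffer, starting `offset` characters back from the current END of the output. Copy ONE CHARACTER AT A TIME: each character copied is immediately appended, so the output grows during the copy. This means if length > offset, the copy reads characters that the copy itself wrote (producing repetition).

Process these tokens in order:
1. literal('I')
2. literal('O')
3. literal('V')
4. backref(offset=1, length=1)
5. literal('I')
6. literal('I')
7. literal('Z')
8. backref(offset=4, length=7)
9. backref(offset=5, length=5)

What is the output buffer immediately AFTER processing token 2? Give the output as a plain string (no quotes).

Answer: IO

Derivation:
Token 1: literal('I'). Output: "I"
Token 2: literal('O'). Output: "IO"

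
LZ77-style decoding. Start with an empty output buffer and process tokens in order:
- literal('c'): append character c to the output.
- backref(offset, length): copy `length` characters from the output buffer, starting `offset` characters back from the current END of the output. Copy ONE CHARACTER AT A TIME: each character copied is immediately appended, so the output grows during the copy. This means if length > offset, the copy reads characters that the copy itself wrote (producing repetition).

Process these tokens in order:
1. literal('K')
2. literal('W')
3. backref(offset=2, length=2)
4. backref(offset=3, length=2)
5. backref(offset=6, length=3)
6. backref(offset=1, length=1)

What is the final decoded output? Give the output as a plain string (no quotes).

Answer: KWKWWKKWKK

Derivation:
Token 1: literal('K'). Output: "K"
Token 2: literal('W'). Output: "KW"
Token 3: backref(off=2, len=2). Copied 'KW' from pos 0. Output: "KWKW"
Token 4: backref(off=3, len=2). Copied 'WK' from pos 1. Output: "KWKWWK"
Token 5: backref(off=6, len=3). Copied 'KWK' from pos 0. Output: "KWKWWKKWK"
Token 6: backref(off=1, len=1). Copied 'K' from pos 8. Output: "KWKWWKKWKK"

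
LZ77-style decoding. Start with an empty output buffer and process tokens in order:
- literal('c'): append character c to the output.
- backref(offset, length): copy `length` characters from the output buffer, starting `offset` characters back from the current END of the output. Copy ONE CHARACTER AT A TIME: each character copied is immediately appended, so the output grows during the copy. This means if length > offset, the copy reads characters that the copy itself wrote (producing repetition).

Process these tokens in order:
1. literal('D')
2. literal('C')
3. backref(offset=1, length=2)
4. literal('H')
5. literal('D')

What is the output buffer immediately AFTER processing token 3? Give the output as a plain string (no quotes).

Answer: DCCC

Derivation:
Token 1: literal('D'). Output: "D"
Token 2: literal('C'). Output: "DC"
Token 3: backref(off=1, len=2) (overlapping!). Copied 'CC' from pos 1. Output: "DCCC"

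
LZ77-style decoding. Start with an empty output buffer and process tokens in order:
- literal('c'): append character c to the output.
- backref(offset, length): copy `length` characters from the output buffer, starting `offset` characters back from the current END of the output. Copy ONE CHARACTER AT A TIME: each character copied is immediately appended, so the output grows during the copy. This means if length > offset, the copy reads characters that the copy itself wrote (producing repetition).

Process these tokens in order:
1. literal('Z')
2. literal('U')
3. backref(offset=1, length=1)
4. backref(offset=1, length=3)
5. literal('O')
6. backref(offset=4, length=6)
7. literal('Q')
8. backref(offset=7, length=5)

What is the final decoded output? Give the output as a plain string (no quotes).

Answer: ZUUUUUOUUUOUUQUUUOU

Derivation:
Token 1: literal('Z'). Output: "Z"
Token 2: literal('U'). Output: "ZU"
Token 3: backref(off=1, len=1). Copied 'U' from pos 1. Output: "ZUU"
Token 4: backref(off=1, len=3) (overlapping!). Copied 'UUU' from pos 2. Output: "ZUUUUU"
Token 5: literal('O'). Output: "ZUUUUUO"
Token 6: backref(off=4, len=6) (overlapping!). Copied 'UUUOUU' from pos 3. Output: "ZUUUUUOUUUOUU"
Token 7: literal('Q'). Output: "ZUUUUUOUUUOUUQ"
Token 8: backref(off=7, len=5). Copied 'UUUOU' from pos 7. Output: "ZUUUUUOUUUOUUQUUUOU"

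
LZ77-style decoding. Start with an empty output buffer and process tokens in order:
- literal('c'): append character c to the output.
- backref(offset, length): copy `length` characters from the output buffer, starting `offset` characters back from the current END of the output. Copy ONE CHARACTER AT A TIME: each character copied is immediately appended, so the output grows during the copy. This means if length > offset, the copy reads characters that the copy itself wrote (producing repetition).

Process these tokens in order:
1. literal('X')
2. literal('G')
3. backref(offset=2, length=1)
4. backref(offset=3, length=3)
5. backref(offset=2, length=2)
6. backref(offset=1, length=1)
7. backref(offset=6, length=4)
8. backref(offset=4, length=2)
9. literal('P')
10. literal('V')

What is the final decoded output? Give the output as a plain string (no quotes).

Token 1: literal('X'). Output: "X"
Token 2: literal('G'). Output: "XG"
Token 3: backref(off=2, len=1). Copied 'X' from pos 0. Output: "XGX"
Token 4: backref(off=3, len=3). Copied 'XGX' from pos 0. Output: "XGXXGX"
Token 5: backref(off=2, len=2). Copied 'GX' from pos 4. Output: "XGXXGXGX"
Token 6: backref(off=1, len=1). Copied 'X' from pos 7. Output: "XGXXGXGXX"
Token 7: backref(off=6, len=4). Copied 'XGXG' from pos 3. Output: "XGXXGXGXXXGXG"
Token 8: backref(off=4, len=2). Copied 'XG' from pos 9. Output: "XGXXGXGXXXGXGXG"
Token 9: literal('P'). Output: "XGXXGXGXXXGXGXGP"
Token 10: literal('V'). Output: "XGXXGXGXXXGXGXGPV"

Answer: XGXXGXGXXXGXGXGPV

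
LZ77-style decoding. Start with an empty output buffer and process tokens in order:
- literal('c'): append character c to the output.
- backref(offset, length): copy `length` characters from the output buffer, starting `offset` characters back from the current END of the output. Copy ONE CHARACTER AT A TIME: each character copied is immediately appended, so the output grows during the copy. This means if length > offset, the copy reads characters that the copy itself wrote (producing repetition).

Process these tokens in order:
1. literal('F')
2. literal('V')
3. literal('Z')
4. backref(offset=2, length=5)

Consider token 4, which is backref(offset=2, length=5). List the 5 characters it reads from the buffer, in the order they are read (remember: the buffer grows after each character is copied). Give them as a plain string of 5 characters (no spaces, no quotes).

Token 1: literal('F'). Output: "F"
Token 2: literal('V'). Output: "FV"
Token 3: literal('Z'). Output: "FVZ"
Token 4: backref(off=2, len=5). Buffer before: "FVZ" (len 3)
  byte 1: read out[1]='V', append. Buffer now: "FVZV"
  byte 2: read out[2]='Z', append. Buffer now: "FVZVZ"
  byte 3: read out[3]='V', append. Buffer now: "FVZVZV"
  byte 4: read out[4]='Z', append. Buffer now: "FVZVZVZ"
  byte 5: read out[5]='V', append. Buffer now: "FVZVZVZV"

Answer: VZVZV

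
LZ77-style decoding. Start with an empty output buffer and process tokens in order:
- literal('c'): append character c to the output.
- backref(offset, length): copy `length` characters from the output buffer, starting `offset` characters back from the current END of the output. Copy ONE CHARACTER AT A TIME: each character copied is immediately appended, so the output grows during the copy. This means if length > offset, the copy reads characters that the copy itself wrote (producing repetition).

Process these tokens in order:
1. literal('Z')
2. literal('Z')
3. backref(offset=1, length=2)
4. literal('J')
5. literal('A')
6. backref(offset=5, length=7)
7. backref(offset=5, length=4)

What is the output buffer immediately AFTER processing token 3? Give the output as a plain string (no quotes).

Token 1: literal('Z'). Output: "Z"
Token 2: literal('Z'). Output: "ZZ"
Token 3: backref(off=1, len=2) (overlapping!). Copied 'ZZ' from pos 1. Output: "ZZZZ"

Answer: ZZZZ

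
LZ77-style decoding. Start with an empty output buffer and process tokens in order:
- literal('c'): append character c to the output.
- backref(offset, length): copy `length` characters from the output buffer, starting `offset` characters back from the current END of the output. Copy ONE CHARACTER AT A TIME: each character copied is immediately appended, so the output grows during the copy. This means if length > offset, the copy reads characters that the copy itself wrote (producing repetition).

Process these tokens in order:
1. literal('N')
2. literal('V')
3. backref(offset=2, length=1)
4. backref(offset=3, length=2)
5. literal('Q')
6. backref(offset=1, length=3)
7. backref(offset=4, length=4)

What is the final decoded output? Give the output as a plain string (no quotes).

Token 1: literal('N'). Output: "N"
Token 2: literal('V'). Output: "NV"
Token 3: backref(off=2, len=1). Copied 'N' from pos 0. Output: "NVN"
Token 4: backref(off=3, len=2). Copied 'NV' from pos 0. Output: "NVNNV"
Token 5: literal('Q'). Output: "NVNNVQ"
Token 6: backref(off=1, len=3) (overlapping!). Copied 'QQQ' from pos 5. Output: "NVNNVQQQQ"
Token 7: backref(off=4, len=4). Copied 'QQQQ' from pos 5. Output: "NVNNVQQQQQQQQ"

Answer: NVNNVQQQQQQQQ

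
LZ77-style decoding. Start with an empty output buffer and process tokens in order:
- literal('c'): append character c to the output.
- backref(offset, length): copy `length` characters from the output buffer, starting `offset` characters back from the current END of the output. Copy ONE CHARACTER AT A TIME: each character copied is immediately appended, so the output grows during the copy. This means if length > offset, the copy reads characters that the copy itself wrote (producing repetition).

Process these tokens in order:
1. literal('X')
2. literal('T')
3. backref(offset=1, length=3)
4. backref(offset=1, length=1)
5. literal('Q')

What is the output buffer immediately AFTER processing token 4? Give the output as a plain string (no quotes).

Answer: XTTTTT

Derivation:
Token 1: literal('X'). Output: "X"
Token 2: literal('T'). Output: "XT"
Token 3: backref(off=1, len=3) (overlapping!). Copied 'TTT' from pos 1. Output: "XTTTT"
Token 4: backref(off=1, len=1). Copied 'T' from pos 4. Output: "XTTTTT"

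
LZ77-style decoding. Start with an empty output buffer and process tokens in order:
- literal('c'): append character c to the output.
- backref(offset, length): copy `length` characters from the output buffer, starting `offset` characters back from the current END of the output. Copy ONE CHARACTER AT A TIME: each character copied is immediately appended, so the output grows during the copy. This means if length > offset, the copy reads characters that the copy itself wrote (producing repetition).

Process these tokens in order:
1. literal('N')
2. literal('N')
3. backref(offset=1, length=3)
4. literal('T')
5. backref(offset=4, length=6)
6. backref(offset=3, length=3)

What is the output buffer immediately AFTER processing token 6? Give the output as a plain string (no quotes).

Answer: NNNNNTNNNTNNTNN

Derivation:
Token 1: literal('N'). Output: "N"
Token 2: literal('N'). Output: "NN"
Token 3: backref(off=1, len=3) (overlapping!). Copied 'NNN' from pos 1. Output: "NNNNN"
Token 4: literal('T'). Output: "NNNNNT"
Token 5: backref(off=4, len=6) (overlapping!). Copied 'NNNTNN' from pos 2. Output: "NNNNNTNNNTNN"
Token 6: backref(off=3, len=3). Copied 'TNN' from pos 9. Output: "NNNNNTNNNTNNTNN"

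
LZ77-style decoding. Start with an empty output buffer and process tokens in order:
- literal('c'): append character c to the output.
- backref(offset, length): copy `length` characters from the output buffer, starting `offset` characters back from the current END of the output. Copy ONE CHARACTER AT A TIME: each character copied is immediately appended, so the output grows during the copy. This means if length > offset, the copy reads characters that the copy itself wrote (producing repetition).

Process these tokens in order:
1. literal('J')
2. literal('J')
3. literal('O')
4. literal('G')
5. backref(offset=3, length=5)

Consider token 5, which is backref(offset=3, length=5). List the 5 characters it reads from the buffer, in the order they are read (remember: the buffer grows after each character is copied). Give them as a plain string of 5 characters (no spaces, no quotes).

Answer: JOGJO

Derivation:
Token 1: literal('J'). Output: "J"
Token 2: literal('J'). Output: "JJ"
Token 3: literal('O'). Output: "JJO"
Token 4: literal('G'). Output: "JJOG"
Token 5: backref(off=3, len=5). Buffer before: "JJOG" (len 4)
  byte 1: read out[1]='J', append. Buffer now: "JJOGJ"
  byte 2: read out[2]='O', append. Buffer now: "JJOGJO"
  byte 3: read out[3]='G', append. Buffer now: "JJOGJOG"
  byte 4: read out[4]='J', append. Buffer now: "JJOGJOGJ"
  byte 5: read out[5]='O', append. Buffer now: "JJOGJOGJO"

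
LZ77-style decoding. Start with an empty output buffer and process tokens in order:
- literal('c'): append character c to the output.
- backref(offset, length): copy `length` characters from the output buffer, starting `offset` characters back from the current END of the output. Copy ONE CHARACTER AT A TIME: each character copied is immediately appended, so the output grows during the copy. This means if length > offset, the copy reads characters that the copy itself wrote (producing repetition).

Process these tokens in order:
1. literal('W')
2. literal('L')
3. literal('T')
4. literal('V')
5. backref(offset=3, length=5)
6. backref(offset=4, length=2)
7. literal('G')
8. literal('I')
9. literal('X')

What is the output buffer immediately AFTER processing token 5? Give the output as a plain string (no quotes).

Token 1: literal('W'). Output: "W"
Token 2: literal('L'). Output: "WL"
Token 3: literal('T'). Output: "WLT"
Token 4: literal('V'). Output: "WLTV"
Token 5: backref(off=3, len=5) (overlapping!). Copied 'LTVLT' from pos 1. Output: "WLTVLTVLT"

Answer: WLTVLTVLT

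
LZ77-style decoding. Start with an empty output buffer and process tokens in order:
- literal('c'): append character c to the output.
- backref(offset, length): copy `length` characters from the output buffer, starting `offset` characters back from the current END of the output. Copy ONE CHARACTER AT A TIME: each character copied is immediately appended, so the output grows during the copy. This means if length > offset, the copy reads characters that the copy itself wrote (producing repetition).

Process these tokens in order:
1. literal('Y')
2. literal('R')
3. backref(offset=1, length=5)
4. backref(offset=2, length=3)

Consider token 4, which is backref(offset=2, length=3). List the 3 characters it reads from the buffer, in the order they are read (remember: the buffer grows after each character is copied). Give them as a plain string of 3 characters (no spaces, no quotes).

Answer: RRR

Derivation:
Token 1: literal('Y'). Output: "Y"
Token 2: literal('R'). Output: "YR"
Token 3: backref(off=1, len=5) (overlapping!). Copied 'RRRRR' from pos 1. Output: "YRRRRRR"
Token 4: backref(off=2, len=3). Buffer before: "YRRRRRR" (len 7)
  byte 1: read out[5]='R', append. Buffer now: "YRRRRRRR"
  byte 2: read out[6]='R', append. Buffer now: "YRRRRRRRR"
  byte 3: read out[7]='R', append. Buffer now: "YRRRRRRRRR"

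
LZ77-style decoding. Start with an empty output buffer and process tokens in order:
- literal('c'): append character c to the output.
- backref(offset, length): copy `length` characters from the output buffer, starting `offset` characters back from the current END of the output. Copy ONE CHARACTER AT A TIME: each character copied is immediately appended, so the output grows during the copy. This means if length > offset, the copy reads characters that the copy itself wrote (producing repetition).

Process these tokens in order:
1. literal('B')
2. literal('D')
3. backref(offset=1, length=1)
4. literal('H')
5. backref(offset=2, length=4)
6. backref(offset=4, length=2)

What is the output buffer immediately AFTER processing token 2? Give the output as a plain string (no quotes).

Token 1: literal('B'). Output: "B"
Token 2: literal('D'). Output: "BD"

Answer: BD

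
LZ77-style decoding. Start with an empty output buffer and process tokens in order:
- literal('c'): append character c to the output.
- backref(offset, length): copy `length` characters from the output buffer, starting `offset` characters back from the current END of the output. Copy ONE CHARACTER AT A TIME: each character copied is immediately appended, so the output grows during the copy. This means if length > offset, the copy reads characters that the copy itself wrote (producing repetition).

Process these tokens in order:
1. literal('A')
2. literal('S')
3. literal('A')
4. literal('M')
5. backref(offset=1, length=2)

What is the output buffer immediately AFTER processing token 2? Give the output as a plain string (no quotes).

Answer: AS

Derivation:
Token 1: literal('A'). Output: "A"
Token 2: literal('S'). Output: "AS"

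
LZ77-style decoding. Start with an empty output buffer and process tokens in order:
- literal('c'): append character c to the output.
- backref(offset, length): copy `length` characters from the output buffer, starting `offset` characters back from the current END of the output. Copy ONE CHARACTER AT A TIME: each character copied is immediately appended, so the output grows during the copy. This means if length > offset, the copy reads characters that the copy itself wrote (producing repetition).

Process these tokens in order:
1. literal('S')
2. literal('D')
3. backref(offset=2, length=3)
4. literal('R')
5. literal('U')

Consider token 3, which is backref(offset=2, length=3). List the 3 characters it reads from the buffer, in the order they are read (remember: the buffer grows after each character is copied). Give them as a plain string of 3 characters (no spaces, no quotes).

Answer: SDS

Derivation:
Token 1: literal('S'). Output: "S"
Token 2: literal('D'). Output: "SD"
Token 3: backref(off=2, len=3). Buffer before: "SD" (len 2)
  byte 1: read out[0]='S', append. Buffer now: "SDS"
  byte 2: read out[1]='D', append. Buffer now: "SDSD"
  byte 3: read out[2]='S', append. Buffer now: "SDSDS"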